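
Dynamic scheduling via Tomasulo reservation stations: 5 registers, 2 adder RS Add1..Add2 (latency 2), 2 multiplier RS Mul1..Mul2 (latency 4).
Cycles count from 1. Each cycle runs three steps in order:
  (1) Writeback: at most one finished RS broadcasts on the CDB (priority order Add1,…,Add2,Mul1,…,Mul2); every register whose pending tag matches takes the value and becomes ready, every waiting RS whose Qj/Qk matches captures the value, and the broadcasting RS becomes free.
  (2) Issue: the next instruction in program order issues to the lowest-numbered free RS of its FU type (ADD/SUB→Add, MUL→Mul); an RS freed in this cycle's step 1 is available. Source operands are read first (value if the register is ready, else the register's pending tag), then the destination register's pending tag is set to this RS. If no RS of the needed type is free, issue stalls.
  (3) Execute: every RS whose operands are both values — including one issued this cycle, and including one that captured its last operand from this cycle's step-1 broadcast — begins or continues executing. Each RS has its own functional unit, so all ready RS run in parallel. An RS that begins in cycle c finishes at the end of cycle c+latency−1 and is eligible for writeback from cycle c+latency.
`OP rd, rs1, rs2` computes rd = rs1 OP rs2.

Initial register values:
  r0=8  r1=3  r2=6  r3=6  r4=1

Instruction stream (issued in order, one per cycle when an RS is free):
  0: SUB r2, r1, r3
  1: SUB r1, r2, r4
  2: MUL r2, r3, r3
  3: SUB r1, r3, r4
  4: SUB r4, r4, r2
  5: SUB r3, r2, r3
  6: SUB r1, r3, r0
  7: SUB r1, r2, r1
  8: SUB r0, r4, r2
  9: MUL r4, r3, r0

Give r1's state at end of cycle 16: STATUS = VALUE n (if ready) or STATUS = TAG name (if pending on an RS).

STATUS = VALUE 14

  c1: issue SUB r2<-Add1  regs: r0:8,r1:3,r2:Add1,r3:6,r4:1
  c2: issue SUB r1<-Add2  regs: r0:8,r1:Add2,r2:Add1,r3:6,r4:1
  c3: CDB Add1=-3; issue MUL r2<-Mul1  regs: r0:8,r1:Add2,r2:Mul1,r3:6,r4:1
  c4: issue SUB r1<-Add1  regs: r0:8,r1:Add1,r2:Mul1,r3:6,r4:1
  c5: CDB Add2=-4; issue SUB r4<-Add2  regs: r0:8,r1:Add1,r2:Mul1,r3:6,r4:Add2
  c6: CDB Add1=5; issue SUB r3<-Add1  regs: r0:8,r1:5,r2:Mul1,r3:Add1,r4:Add2
  c7: CDB Mul1=36; stall  regs: r0:8,r1:5,r2:36,r3:Add1,r4:Add2
  c8: stall  regs: r0:8,r1:5,r2:36,r3:Add1,r4:Add2
  c9: CDB Add1=30; issue SUB r1<-Add1  regs: r0:8,r1:Add1,r2:36,r3:30,r4:Add2
  c10: CDB Add2=-35; issue SUB r1<-Add2  regs: r0:8,r1:Add2,r2:36,r3:30,r4:-35
  c11: CDB Add1=22; issue SUB r0<-Add1  regs: r0:Add1,r1:Add2,r2:36,r3:30,r4:-35
  c12: issue MUL r4<-Mul1  regs: r0:Add1,r1:Add2,r2:36,r3:30,r4:Mul1
  c13: CDB Add1=-71  regs: r0:-71,r1:Add2,r2:36,r3:30,r4:Mul1
  c14: CDB Add2=14  regs: r0:-71,r1:14,r2:36,r3:30,r4:Mul1
  c15: -  regs: r0:-71,r1:14,r2:36,r3:30,r4:Mul1
  c16: -  regs: r0:-71,r1:14,r2:36,r3:30,r4:Mul1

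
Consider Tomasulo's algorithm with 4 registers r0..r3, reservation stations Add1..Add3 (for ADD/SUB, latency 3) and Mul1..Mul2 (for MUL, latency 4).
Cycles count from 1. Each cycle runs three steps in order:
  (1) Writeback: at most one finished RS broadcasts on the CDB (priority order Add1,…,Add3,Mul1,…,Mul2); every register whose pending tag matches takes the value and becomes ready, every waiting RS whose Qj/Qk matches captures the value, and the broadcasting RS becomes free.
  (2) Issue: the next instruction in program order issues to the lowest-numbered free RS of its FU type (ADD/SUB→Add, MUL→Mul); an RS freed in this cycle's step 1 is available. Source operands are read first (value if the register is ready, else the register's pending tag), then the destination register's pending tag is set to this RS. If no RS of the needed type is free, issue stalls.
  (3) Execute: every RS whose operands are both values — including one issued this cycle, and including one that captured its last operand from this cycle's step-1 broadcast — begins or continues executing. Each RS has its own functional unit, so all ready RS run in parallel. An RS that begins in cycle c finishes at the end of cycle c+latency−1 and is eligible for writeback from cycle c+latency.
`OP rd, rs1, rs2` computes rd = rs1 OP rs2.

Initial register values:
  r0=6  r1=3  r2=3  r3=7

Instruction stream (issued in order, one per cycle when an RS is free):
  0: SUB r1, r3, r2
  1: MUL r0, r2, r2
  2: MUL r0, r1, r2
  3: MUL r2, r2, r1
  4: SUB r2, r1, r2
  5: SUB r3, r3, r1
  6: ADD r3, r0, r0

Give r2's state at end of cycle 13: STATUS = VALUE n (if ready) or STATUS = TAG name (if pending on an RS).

c1: issue SUB r1<-Add1 | r0:6,r1:Add1,r2:3,r3:7
c2: issue MUL r0<-Mul1 | r0:Mul1,r1:Add1,r2:3,r3:7
c3: issue MUL r0<-Mul2 | r0:Mul2,r1:Add1,r2:3,r3:7
c4: CDB Add1=4; stall | r0:Mul2,r1:4,r2:3,r3:7
c5: stall | r0:Mul2,r1:4,r2:3,r3:7
c6: CDB Mul1=9; issue MUL r2<-Mul1 | r0:Mul2,r1:4,r2:Mul1,r3:7
c7: issue SUB r2<-Add1 | r0:Mul2,r1:4,r2:Add1,r3:7
c8: CDB Mul2=12; issue SUB r3<-Add2 | r0:12,r1:4,r2:Add1,r3:Add2
c9: issue ADD r3<-Add3 | r0:12,r1:4,r2:Add1,r3:Add3
c10: CDB Mul1=12 | r0:12,r1:4,r2:Add1,r3:Add3
c11: CDB Add2=3 | r0:12,r1:4,r2:Add1,r3:Add3
c12: CDB Add3=24 | r0:12,r1:4,r2:Add1,r3:24
c13: CDB Add1=-8 | r0:12,r1:4,r2:-8,r3:24

STATUS = VALUE -8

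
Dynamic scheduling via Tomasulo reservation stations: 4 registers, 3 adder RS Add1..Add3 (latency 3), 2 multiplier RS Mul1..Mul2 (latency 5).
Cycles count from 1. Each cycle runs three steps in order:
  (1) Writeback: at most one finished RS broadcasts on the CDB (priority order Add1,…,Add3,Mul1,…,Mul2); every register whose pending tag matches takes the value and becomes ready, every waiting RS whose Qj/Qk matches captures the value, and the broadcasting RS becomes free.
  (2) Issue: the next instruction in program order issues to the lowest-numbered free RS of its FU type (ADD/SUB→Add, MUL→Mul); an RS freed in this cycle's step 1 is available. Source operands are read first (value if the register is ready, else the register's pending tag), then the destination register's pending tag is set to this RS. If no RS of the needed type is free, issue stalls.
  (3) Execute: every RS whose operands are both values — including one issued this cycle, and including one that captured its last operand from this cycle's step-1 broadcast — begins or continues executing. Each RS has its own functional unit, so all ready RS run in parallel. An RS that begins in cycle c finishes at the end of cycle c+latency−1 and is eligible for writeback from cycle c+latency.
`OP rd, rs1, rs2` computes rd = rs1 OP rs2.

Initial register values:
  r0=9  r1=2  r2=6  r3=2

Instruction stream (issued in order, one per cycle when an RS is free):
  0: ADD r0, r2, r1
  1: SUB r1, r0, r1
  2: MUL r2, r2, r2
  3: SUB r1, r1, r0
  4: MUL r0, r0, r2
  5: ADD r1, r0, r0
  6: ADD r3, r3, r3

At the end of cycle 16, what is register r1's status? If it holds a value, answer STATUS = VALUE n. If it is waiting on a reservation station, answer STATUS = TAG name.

STATUS = VALUE 576

  c1: issue ADD r0<-Add1  regs: r0:Add1,r1:2,r2:6,r3:2
  c2: issue SUB r1<-Add2  regs: r0:Add1,r1:Add2,r2:6,r3:2
  c3: issue MUL r2<-Mul1  regs: r0:Add1,r1:Add2,r2:Mul1,r3:2
  c4: CDB Add1=8; issue SUB r1<-Add1  regs: r0:8,r1:Add1,r2:Mul1,r3:2
  c5: issue MUL r0<-Mul2  regs: r0:Mul2,r1:Add1,r2:Mul1,r3:2
  c6: issue ADD r1<-Add3  regs: r0:Mul2,r1:Add3,r2:Mul1,r3:2
  c7: CDB Add2=6; issue ADD r3<-Add2  regs: r0:Mul2,r1:Add3,r2:Mul1,r3:Add2
  c8: CDB Mul1=36  regs: r0:Mul2,r1:Add3,r2:36,r3:Add2
  c9: -  regs: r0:Mul2,r1:Add3,r2:36,r3:Add2
  c10: CDB Add1=-2  regs: r0:Mul2,r1:Add3,r2:36,r3:Add2
  c11: CDB Add2=4  regs: r0:Mul2,r1:Add3,r2:36,r3:4
  c12: -  regs: r0:Mul2,r1:Add3,r2:36,r3:4
  c13: CDB Mul2=288  regs: r0:288,r1:Add3,r2:36,r3:4
  c14: -  regs: r0:288,r1:Add3,r2:36,r3:4
  c15: -  regs: r0:288,r1:Add3,r2:36,r3:4
  c16: CDB Add3=576  regs: r0:288,r1:576,r2:36,r3:4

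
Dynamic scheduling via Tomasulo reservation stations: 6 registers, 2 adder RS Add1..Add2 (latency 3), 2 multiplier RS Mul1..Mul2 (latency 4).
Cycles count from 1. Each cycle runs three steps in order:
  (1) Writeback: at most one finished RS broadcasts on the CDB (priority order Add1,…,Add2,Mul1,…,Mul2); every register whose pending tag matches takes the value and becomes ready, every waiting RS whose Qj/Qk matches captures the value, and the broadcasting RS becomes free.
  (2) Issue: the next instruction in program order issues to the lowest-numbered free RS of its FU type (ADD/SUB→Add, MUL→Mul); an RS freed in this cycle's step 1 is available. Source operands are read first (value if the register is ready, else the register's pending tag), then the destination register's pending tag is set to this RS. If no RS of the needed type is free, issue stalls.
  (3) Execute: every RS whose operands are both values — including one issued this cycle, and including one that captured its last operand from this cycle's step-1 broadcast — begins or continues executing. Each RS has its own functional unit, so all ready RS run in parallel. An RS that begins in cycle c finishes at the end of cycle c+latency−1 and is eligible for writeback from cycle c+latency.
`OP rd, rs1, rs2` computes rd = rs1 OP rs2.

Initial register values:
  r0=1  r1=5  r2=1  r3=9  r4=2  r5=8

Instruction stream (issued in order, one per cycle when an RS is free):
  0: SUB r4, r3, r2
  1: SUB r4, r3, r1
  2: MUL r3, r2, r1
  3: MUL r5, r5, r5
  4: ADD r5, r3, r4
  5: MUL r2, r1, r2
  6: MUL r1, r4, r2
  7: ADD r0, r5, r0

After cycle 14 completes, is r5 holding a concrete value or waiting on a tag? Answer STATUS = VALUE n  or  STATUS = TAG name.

STATUS = VALUE 9

c1: issue SUB r4<-Add1 | r0:1,r1:5,r2:1,r3:9,r4:Add1,r5:8
c2: issue SUB r4<-Add2 | r0:1,r1:5,r2:1,r3:9,r4:Add2,r5:8
c3: issue MUL r3<-Mul1 | r0:1,r1:5,r2:1,r3:Mul1,r4:Add2,r5:8
c4: CDB Add1=8; issue MUL r5<-Mul2 | r0:1,r1:5,r2:1,r3:Mul1,r4:Add2,r5:Mul2
c5: CDB Add2=4; issue ADD r5<-Add1 | r0:1,r1:5,r2:1,r3:Mul1,r4:4,r5:Add1
c6: stall | r0:1,r1:5,r2:1,r3:Mul1,r4:4,r5:Add1
c7: CDB Mul1=5; issue MUL r2<-Mul1 | r0:1,r1:5,r2:Mul1,r3:5,r4:4,r5:Add1
c8: CDB Mul2=64; issue MUL r1<-Mul2 | r0:1,r1:Mul2,r2:Mul1,r3:5,r4:4,r5:Add1
c9: issue ADD r0<-Add2 | r0:Add2,r1:Mul2,r2:Mul1,r3:5,r4:4,r5:Add1
c10: CDB Add1=9 | r0:Add2,r1:Mul2,r2:Mul1,r3:5,r4:4,r5:9
c11: CDB Mul1=5 | r0:Add2,r1:Mul2,r2:5,r3:5,r4:4,r5:9
c12: - | r0:Add2,r1:Mul2,r2:5,r3:5,r4:4,r5:9
c13: CDB Add2=10 | r0:10,r1:Mul2,r2:5,r3:5,r4:4,r5:9
c14: - | r0:10,r1:Mul2,r2:5,r3:5,r4:4,r5:9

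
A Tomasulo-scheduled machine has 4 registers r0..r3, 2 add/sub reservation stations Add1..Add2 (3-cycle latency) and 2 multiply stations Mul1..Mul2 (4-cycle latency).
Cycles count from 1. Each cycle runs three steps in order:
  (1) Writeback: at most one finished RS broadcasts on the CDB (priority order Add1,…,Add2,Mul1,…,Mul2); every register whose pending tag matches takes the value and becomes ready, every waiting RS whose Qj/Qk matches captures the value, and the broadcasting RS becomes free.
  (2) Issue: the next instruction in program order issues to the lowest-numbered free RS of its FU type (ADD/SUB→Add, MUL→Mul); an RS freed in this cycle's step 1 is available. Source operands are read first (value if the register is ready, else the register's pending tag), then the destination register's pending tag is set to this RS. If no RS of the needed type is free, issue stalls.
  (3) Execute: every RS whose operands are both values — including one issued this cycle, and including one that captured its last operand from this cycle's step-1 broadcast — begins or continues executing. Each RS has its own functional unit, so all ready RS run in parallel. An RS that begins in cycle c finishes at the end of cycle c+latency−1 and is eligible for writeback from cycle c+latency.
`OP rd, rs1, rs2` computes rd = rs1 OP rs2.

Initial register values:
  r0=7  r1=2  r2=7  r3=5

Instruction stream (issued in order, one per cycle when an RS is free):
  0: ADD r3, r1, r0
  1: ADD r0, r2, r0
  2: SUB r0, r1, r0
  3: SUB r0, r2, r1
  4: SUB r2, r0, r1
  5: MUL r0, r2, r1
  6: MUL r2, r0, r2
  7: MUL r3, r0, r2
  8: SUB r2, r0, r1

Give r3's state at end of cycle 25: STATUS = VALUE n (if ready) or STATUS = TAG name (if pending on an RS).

c1: issue ADD r3<-Add1 | r0:7,r1:2,r2:7,r3:Add1
c2: issue ADD r0<-Add2 | r0:Add2,r1:2,r2:7,r3:Add1
c3: stall | r0:Add2,r1:2,r2:7,r3:Add1
c4: CDB Add1=9; issue SUB r0<-Add1 | r0:Add1,r1:2,r2:7,r3:9
c5: CDB Add2=14; issue SUB r0<-Add2 | r0:Add2,r1:2,r2:7,r3:9
c6: stall | r0:Add2,r1:2,r2:7,r3:9
c7: stall | r0:Add2,r1:2,r2:7,r3:9
c8: CDB Add1=-12; issue SUB r2<-Add1 | r0:Add2,r1:2,r2:Add1,r3:9
c9: CDB Add2=5; issue MUL r0<-Mul1 | r0:Mul1,r1:2,r2:Add1,r3:9
c10: issue MUL r2<-Mul2 | r0:Mul1,r1:2,r2:Mul2,r3:9
c11: stall | r0:Mul1,r1:2,r2:Mul2,r3:9
c12: CDB Add1=3; stall | r0:Mul1,r1:2,r2:Mul2,r3:9
c13: stall | r0:Mul1,r1:2,r2:Mul2,r3:9
c14: stall | r0:Mul1,r1:2,r2:Mul2,r3:9
c15: stall | r0:Mul1,r1:2,r2:Mul2,r3:9
c16: CDB Mul1=6; issue MUL r3<-Mul1 | r0:6,r1:2,r2:Mul2,r3:Mul1
c17: issue SUB r2<-Add1 | r0:6,r1:2,r2:Add1,r3:Mul1
c18: - | r0:6,r1:2,r2:Add1,r3:Mul1
c19: - | r0:6,r1:2,r2:Add1,r3:Mul1
c20: CDB Add1=4 | r0:6,r1:2,r2:4,r3:Mul1
c21: CDB Mul2=18 | r0:6,r1:2,r2:4,r3:Mul1
c22: - | r0:6,r1:2,r2:4,r3:Mul1
c23: - | r0:6,r1:2,r2:4,r3:Mul1
c24: - | r0:6,r1:2,r2:4,r3:Mul1
c25: CDB Mul1=108 | r0:6,r1:2,r2:4,r3:108

STATUS = VALUE 108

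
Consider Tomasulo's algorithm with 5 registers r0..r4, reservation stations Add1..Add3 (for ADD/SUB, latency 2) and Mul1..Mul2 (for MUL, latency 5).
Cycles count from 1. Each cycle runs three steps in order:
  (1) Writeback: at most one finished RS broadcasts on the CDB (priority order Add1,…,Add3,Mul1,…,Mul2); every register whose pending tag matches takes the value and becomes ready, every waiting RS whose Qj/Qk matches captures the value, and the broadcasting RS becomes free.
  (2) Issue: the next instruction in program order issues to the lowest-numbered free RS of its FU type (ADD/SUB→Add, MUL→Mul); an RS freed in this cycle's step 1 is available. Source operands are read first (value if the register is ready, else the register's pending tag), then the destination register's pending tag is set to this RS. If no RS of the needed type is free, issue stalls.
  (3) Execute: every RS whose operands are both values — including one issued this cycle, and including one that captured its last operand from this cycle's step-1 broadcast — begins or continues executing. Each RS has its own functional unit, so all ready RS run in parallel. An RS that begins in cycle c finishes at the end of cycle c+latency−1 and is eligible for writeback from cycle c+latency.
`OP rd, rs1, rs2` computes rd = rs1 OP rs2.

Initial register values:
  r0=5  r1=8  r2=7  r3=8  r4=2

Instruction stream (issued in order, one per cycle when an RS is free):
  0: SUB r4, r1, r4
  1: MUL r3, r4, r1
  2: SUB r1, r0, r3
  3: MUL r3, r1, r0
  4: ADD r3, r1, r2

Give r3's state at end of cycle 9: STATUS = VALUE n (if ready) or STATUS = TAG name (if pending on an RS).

STATUS = TAG Add2

c1: issue SUB r4<-Add1 | r0:5,r1:8,r2:7,r3:8,r4:Add1
c2: issue MUL r3<-Mul1 | r0:5,r1:8,r2:7,r3:Mul1,r4:Add1
c3: CDB Add1=6; issue SUB r1<-Add1 | r0:5,r1:Add1,r2:7,r3:Mul1,r4:6
c4: issue MUL r3<-Mul2 | r0:5,r1:Add1,r2:7,r3:Mul2,r4:6
c5: issue ADD r3<-Add2 | r0:5,r1:Add1,r2:7,r3:Add2,r4:6
c6: - | r0:5,r1:Add1,r2:7,r3:Add2,r4:6
c7: - | r0:5,r1:Add1,r2:7,r3:Add2,r4:6
c8: CDB Mul1=48 | r0:5,r1:Add1,r2:7,r3:Add2,r4:6
c9: - | r0:5,r1:Add1,r2:7,r3:Add2,r4:6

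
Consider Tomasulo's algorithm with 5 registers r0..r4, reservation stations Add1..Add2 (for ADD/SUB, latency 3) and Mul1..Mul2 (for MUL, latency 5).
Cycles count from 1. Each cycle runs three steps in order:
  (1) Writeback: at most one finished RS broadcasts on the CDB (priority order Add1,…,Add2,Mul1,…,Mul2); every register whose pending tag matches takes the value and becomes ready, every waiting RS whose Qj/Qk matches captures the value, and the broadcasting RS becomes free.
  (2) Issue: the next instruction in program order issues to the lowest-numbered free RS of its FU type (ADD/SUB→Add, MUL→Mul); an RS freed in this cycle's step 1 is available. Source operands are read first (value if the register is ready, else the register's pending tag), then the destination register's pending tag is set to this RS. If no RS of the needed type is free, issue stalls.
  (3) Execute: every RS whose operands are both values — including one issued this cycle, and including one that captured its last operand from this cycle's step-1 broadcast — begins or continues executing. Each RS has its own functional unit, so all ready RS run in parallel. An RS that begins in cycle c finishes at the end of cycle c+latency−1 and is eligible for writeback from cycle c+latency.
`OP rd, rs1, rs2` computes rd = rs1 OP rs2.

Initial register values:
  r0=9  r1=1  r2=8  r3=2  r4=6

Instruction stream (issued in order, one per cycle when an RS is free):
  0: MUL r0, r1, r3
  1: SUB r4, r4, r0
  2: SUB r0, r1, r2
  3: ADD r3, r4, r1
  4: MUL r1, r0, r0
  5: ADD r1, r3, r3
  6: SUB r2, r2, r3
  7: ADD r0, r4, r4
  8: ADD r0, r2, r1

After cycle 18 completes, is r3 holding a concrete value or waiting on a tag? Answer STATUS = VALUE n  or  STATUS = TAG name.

STATUS = VALUE 5

  c1: issue MUL r0<-Mul1  regs: r0:Mul1,r1:1,r2:8,r3:2,r4:6
  c2: issue SUB r4<-Add1  regs: r0:Mul1,r1:1,r2:8,r3:2,r4:Add1
  c3: issue SUB r0<-Add2  regs: r0:Add2,r1:1,r2:8,r3:2,r4:Add1
  c4: stall  regs: r0:Add2,r1:1,r2:8,r3:2,r4:Add1
  c5: stall  regs: r0:Add2,r1:1,r2:8,r3:2,r4:Add1
  c6: CDB Add2=-7; issue ADD r3<-Add2  regs: r0:-7,r1:1,r2:8,r3:Add2,r4:Add1
  c7: CDB Mul1=2; issue MUL r1<-Mul1  regs: r0:-7,r1:Mul1,r2:8,r3:Add2,r4:Add1
  c8: stall  regs: r0:-7,r1:Mul1,r2:8,r3:Add2,r4:Add1
  c9: stall  regs: r0:-7,r1:Mul1,r2:8,r3:Add2,r4:Add1
  c10: CDB Add1=4; issue ADD r1<-Add1  regs: r0:-7,r1:Add1,r2:8,r3:Add2,r4:4
  c11: stall  regs: r0:-7,r1:Add1,r2:8,r3:Add2,r4:4
  c12: CDB Mul1=49; stall  regs: r0:-7,r1:Add1,r2:8,r3:Add2,r4:4
  c13: CDB Add2=5; issue SUB r2<-Add2  regs: r0:-7,r1:Add1,r2:Add2,r3:5,r4:4
  c14: stall  regs: r0:-7,r1:Add1,r2:Add2,r3:5,r4:4
  c15: stall  regs: r0:-7,r1:Add1,r2:Add2,r3:5,r4:4
  c16: CDB Add1=10; issue ADD r0<-Add1  regs: r0:Add1,r1:10,r2:Add2,r3:5,r4:4
  c17: CDB Add2=3; issue ADD r0<-Add2  regs: r0:Add2,r1:10,r2:3,r3:5,r4:4
  c18: -  regs: r0:Add2,r1:10,r2:3,r3:5,r4:4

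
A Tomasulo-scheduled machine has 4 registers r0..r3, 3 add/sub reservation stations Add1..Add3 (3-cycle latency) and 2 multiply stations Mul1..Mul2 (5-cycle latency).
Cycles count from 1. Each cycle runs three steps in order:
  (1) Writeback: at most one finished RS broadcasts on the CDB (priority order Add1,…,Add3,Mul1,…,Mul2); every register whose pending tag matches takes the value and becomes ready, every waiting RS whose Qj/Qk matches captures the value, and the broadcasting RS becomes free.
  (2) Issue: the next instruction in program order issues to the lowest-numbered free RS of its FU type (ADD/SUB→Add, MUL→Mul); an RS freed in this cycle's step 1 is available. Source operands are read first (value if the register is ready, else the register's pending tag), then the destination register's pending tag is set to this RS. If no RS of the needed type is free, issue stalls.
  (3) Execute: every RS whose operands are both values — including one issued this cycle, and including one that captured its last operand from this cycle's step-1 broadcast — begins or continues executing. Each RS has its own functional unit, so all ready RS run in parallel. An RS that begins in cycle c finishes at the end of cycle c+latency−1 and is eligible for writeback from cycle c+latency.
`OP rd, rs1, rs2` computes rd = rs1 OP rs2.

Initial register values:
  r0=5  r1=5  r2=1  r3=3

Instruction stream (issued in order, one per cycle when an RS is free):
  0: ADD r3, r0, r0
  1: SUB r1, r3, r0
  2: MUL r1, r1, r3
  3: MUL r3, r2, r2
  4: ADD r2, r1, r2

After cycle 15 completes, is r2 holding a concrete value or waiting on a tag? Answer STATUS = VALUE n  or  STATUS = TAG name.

  c1: issue ADD r3<-Add1  regs: r0:5,r1:5,r2:1,r3:Add1
  c2: issue SUB r1<-Add2  regs: r0:5,r1:Add2,r2:1,r3:Add1
  c3: issue MUL r1<-Mul1  regs: r0:5,r1:Mul1,r2:1,r3:Add1
  c4: CDB Add1=10; issue MUL r3<-Mul2  regs: r0:5,r1:Mul1,r2:1,r3:Mul2
  c5: issue ADD r2<-Add1  regs: r0:5,r1:Mul1,r2:Add1,r3:Mul2
  c6: -  regs: r0:5,r1:Mul1,r2:Add1,r3:Mul2
  c7: CDB Add2=5  regs: r0:5,r1:Mul1,r2:Add1,r3:Mul2
  c8: -  regs: r0:5,r1:Mul1,r2:Add1,r3:Mul2
  c9: CDB Mul2=1  regs: r0:5,r1:Mul1,r2:Add1,r3:1
  c10: -  regs: r0:5,r1:Mul1,r2:Add1,r3:1
  c11: -  regs: r0:5,r1:Mul1,r2:Add1,r3:1
  c12: CDB Mul1=50  regs: r0:5,r1:50,r2:Add1,r3:1
  c13: -  regs: r0:5,r1:50,r2:Add1,r3:1
  c14: -  regs: r0:5,r1:50,r2:Add1,r3:1
  c15: CDB Add1=51  regs: r0:5,r1:50,r2:51,r3:1

STATUS = VALUE 51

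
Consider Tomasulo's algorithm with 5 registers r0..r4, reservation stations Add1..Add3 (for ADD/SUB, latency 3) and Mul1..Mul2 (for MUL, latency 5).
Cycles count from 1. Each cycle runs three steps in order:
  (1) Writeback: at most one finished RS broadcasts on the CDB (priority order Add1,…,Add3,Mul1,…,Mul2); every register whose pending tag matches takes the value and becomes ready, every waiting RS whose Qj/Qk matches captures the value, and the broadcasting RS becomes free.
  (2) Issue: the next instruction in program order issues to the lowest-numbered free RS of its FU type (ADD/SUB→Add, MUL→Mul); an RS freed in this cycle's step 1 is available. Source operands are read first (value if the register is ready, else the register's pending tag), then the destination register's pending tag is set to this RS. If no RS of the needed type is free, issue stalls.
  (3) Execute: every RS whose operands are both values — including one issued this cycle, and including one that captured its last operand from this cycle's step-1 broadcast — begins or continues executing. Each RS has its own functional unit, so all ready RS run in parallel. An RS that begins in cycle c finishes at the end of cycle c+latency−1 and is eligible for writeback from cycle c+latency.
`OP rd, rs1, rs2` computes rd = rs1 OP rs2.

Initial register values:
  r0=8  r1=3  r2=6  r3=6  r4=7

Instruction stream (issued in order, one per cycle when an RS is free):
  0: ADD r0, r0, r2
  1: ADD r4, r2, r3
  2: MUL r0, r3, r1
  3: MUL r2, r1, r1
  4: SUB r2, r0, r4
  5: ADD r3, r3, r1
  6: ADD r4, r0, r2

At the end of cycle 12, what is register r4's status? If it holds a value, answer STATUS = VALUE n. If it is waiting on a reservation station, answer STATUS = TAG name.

STATUS = TAG Add3

cycle 1: issue ADD r0<-Add1 // r0:Add1,r1:3,r2:6,r3:6,r4:7
cycle 2: issue ADD r4<-Add2 // r0:Add1,r1:3,r2:6,r3:6,r4:Add2
cycle 3: issue MUL r0<-Mul1 // r0:Mul1,r1:3,r2:6,r3:6,r4:Add2
cycle 4: CDB Add1=14; issue MUL r2<-Mul2 // r0:Mul1,r1:3,r2:Mul2,r3:6,r4:Add2
cycle 5: CDB Add2=12; issue SUB r2<-Add1 // r0:Mul1,r1:3,r2:Add1,r3:6,r4:12
cycle 6: issue ADD r3<-Add2 // r0:Mul1,r1:3,r2:Add1,r3:Add2,r4:12
cycle 7: issue ADD r4<-Add3 // r0:Mul1,r1:3,r2:Add1,r3:Add2,r4:Add3
cycle 8: CDB Mul1=18 // r0:18,r1:3,r2:Add1,r3:Add2,r4:Add3
cycle 9: CDB Add2=9 // r0:18,r1:3,r2:Add1,r3:9,r4:Add3
cycle 10: CDB Mul2=9 // r0:18,r1:3,r2:Add1,r3:9,r4:Add3
cycle 11: CDB Add1=6 // r0:18,r1:3,r2:6,r3:9,r4:Add3
cycle 12: - // r0:18,r1:3,r2:6,r3:9,r4:Add3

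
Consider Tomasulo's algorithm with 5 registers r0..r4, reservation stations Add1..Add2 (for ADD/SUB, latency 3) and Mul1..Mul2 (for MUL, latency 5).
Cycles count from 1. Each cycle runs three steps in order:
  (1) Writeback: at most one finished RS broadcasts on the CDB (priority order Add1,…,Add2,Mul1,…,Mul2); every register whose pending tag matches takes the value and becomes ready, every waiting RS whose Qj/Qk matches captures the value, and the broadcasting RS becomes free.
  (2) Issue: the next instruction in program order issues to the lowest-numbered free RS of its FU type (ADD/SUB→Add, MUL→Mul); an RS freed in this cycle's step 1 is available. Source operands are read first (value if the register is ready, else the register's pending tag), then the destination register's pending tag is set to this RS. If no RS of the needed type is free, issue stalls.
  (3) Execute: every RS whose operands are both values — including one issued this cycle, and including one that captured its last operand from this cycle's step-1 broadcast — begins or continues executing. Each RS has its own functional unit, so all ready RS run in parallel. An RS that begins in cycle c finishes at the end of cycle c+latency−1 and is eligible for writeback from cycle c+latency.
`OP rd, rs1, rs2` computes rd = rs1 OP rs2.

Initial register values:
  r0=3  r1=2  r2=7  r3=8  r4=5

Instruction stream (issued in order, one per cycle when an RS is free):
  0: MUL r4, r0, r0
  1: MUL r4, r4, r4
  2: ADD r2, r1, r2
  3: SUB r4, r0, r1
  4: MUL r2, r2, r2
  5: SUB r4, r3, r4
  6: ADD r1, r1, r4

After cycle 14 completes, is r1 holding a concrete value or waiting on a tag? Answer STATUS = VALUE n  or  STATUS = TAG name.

  c1: issue MUL r4<-Mul1  regs: r0:3,r1:2,r2:7,r3:8,r4:Mul1
  c2: issue MUL r4<-Mul2  regs: r0:3,r1:2,r2:7,r3:8,r4:Mul2
  c3: issue ADD r2<-Add1  regs: r0:3,r1:2,r2:Add1,r3:8,r4:Mul2
  c4: issue SUB r4<-Add2  regs: r0:3,r1:2,r2:Add1,r3:8,r4:Add2
  c5: stall  regs: r0:3,r1:2,r2:Add1,r3:8,r4:Add2
  c6: CDB Add1=9; stall  regs: r0:3,r1:2,r2:9,r3:8,r4:Add2
  c7: CDB Add2=1; stall  regs: r0:3,r1:2,r2:9,r3:8,r4:1
  c8: CDB Mul1=9; issue MUL r2<-Mul1  regs: r0:3,r1:2,r2:Mul1,r3:8,r4:1
  c9: issue SUB r4<-Add1  regs: r0:3,r1:2,r2:Mul1,r3:8,r4:Add1
  c10: issue ADD r1<-Add2  regs: r0:3,r1:Add2,r2:Mul1,r3:8,r4:Add1
  c11: -  regs: r0:3,r1:Add2,r2:Mul1,r3:8,r4:Add1
  c12: CDB Add1=7  regs: r0:3,r1:Add2,r2:Mul1,r3:8,r4:7
  c13: CDB Mul1=81  regs: r0:3,r1:Add2,r2:81,r3:8,r4:7
  c14: CDB Mul2=81  regs: r0:3,r1:Add2,r2:81,r3:8,r4:7

STATUS = TAG Add2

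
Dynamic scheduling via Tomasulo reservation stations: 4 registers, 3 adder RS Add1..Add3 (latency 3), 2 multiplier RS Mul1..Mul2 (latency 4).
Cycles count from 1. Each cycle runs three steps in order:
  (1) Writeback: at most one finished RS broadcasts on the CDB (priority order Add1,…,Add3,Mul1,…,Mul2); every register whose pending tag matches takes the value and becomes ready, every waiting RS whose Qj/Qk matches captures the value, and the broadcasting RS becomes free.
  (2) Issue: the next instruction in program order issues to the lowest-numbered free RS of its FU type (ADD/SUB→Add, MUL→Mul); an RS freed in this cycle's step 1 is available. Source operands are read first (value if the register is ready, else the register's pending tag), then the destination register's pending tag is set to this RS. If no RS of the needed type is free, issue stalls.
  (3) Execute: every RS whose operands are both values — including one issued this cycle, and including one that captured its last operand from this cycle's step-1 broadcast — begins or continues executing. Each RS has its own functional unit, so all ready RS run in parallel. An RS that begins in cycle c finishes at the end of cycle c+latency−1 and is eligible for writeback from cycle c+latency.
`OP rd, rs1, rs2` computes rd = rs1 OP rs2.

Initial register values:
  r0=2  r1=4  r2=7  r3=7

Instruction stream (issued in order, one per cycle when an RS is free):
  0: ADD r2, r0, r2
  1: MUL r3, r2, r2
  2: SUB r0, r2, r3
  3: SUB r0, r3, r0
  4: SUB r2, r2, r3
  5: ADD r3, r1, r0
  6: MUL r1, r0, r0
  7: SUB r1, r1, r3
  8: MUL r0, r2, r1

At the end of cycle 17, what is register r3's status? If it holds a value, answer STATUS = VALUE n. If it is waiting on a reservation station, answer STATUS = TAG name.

STATUS = VALUE 157

c1: issue ADD r2<-Add1 | r0:2,r1:4,r2:Add1,r3:7
c2: issue MUL r3<-Mul1 | r0:2,r1:4,r2:Add1,r3:Mul1
c3: issue SUB r0<-Add2 | r0:Add2,r1:4,r2:Add1,r3:Mul1
c4: CDB Add1=9; issue SUB r0<-Add1 | r0:Add1,r1:4,r2:9,r3:Mul1
c5: issue SUB r2<-Add3 | r0:Add1,r1:4,r2:Add3,r3:Mul1
c6: stall | r0:Add1,r1:4,r2:Add3,r3:Mul1
c7: stall | r0:Add1,r1:4,r2:Add3,r3:Mul1
c8: CDB Mul1=81; stall | r0:Add1,r1:4,r2:Add3,r3:81
c9: stall | r0:Add1,r1:4,r2:Add3,r3:81
c10: stall | r0:Add1,r1:4,r2:Add3,r3:81
c11: CDB Add2=-72; issue ADD r3<-Add2 | r0:Add1,r1:4,r2:Add3,r3:Add2
c12: CDB Add3=-72; issue MUL r1<-Mul1 | r0:Add1,r1:Mul1,r2:-72,r3:Add2
c13: issue SUB r1<-Add3 | r0:Add1,r1:Add3,r2:-72,r3:Add2
c14: CDB Add1=153; issue MUL r0<-Mul2 | r0:Mul2,r1:Add3,r2:-72,r3:Add2
c15: - | r0:Mul2,r1:Add3,r2:-72,r3:Add2
c16: - | r0:Mul2,r1:Add3,r2:-72,r3:Add2
c17: CDB Add2=157 | r0:Mul2,r1:Add3,r2:-72,r3:157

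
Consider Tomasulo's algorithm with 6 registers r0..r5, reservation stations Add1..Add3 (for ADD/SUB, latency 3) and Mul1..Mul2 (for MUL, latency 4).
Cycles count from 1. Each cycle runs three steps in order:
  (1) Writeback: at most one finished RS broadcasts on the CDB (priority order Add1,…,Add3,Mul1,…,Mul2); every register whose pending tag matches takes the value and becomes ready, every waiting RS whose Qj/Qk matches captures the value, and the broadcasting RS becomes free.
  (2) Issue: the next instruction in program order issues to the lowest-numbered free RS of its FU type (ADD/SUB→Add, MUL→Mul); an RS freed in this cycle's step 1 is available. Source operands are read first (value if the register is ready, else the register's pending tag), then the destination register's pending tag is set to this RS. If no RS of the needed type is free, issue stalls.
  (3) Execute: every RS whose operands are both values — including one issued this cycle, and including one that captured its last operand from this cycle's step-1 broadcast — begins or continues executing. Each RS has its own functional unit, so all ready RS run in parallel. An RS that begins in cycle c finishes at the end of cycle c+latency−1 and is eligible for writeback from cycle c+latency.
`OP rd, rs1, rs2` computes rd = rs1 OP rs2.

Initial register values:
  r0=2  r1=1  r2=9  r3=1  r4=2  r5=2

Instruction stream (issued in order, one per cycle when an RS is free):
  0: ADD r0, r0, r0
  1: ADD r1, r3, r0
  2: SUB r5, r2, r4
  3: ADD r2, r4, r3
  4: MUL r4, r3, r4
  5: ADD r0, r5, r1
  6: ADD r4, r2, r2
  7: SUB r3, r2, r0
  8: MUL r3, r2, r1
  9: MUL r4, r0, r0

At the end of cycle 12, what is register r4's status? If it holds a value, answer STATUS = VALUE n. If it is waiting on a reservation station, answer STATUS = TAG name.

STATUS = TAG Mul2

c1: issue ADD r0<-Add1 | r0:Add1,r1:1,r2:9,r3:1,r4:2,r5:2
c2: issue ADD r1<-Add2 | r0:Add1,r1:Add2,r2:9,r3:1,r4:2,r5:2
c3: issue SUB r5<-Add3 | r0:Add1,r1:Add2,r2:9,r3:1,r4:2,r5:Add3
c4: CDB Add1=4; issue ADD r2<-Add1 | r0:4,r1:Add2,r2:Add1,r3:1,r4:2,r5:Add3
c5: issue MUL r4<-Mul1 | r0:4,r1:Add2,r2:Add1,r3:1,r4:Mul1,r5:Add3
c6: CDB Add3=7; issue ADD r0<-Add3 | r0:Add3,r1:Add2,r2:Add1,r3:1,r4:Mul1,r5:7
c7: CDB Add1=3; issue ADD r4<-Add1 | r0:Add3,r1:Add2,r2:3,r3:1,r4:Add1,r5:7
c8: CDB Add2=5; issue SUB r3<-Add2 | r0:Add3,r1:5,r2:3,r3:Add2,r4:Add1,r5:7
c9: CDB Mul1=2; issue MUL r3<-Mul1 | r0:Add3,r1:5,r2:3,r3:Mul1,r4:Add1,r5:7
c10: CDB Add1=6; issue MUL r4<-Mul2 | r0:Add3,r1:5,r2:3,r3:Mul1,r4:Mul2,r5:7
c11: CDB Add3=12 | r0:12,r1:5,r2:3,r3:Mul1,r4:Mul2,r5:7
c12: - | r0:12,r1:5,r2:3,r3:Mul1,r4:Mul2,r5:7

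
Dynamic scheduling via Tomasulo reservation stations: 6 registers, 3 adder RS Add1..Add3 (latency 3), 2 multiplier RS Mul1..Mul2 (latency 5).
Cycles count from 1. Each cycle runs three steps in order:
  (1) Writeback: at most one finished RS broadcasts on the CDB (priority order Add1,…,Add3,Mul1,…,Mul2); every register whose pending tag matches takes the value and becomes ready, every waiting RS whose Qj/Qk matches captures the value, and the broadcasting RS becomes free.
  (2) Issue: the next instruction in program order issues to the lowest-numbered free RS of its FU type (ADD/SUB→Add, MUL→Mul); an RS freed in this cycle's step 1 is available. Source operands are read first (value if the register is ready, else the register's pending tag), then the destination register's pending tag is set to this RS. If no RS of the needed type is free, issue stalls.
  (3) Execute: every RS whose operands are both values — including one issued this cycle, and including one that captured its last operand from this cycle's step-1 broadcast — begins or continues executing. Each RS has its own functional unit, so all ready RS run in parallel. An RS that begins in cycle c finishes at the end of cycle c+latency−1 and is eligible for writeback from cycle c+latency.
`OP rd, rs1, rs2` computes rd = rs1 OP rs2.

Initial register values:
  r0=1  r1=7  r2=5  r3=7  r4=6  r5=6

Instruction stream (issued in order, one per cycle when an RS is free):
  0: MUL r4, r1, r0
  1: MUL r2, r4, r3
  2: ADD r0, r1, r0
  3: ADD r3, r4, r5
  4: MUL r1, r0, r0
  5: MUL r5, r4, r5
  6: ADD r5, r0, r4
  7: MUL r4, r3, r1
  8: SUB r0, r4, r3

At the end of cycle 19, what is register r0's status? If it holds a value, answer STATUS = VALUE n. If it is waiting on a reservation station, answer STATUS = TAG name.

STATUS = TAG Add2

c1: issue MUL r4<-Mul1 | r0:1,r1:7,r2:5,r3:7,r4:Mul1,r5:6
c2: issue MUL r2<-Mul2 | r0:1,r1:7,r2:Mul2,r3:7,r4:Mul1,r5:6
c3: issue ADD r0<-Add1 | r0:Add1,r1:7,r2:Mul2,r3:7,r4:Mul1,r5:6
c4: issue ADD r3<-Add2 | r0:Add1,r1:7,r2:Mul2,r3:Add2,r4:Mul1,r5:6
c5: stall | r0:Add1,r1:7,r2:Mul2,r3:Add2,r4:Mul1,r5:6
c6: CDB Add1=8; stall | r0:8,r1:7,r2:Mul2,r3:Add2,r4:Mul1,r5:6
c7: CDB Mul1=7; issue MUL r1<-Mul1 | r0:8,r1:Mul1,r2:Mul2,r3:Add2,r4:7,r5:6
c8: stall | r0:8,r1:Mul1,r2:Mul2,r3:Add2,r4:7,r5:6
c9: stall | r0:8,r1:Mul1,r2:Mul2,r3:Add2,r4:7,r5:6
c10: CDB Add2=13; stall | r0:8,r1:Mul1,r2:Mul2,r3:13,r4:7,r5:6
c11: stall | r0:8,r1:Mul1,r2:Mul2,r3:13,r4:7,r5:6
c12: CDB Mul1=64; issue MUL r5<-Mul1 | r0:8,r1:64,r2:Mul2,r3:13,r4:7,r5:Mul1
c13: CDB Mul2=49; issue ADD r5<-Add1 | r0:8,r1:64,r2:49,r3:13,r4:7,r5:Add1
c14: issue MUL r4<-Mul2 | r0:8,r1:64,r2:49,r3:13,r4:Mul2,r5:Add1
c15: issue SUB r0<-Add2 | r0:Add2,r1:64,r2:49,r3:13,r4:Mul2,r5:Add1
c16: CDB Add1=15 | r0:Add2,r1:64,r2:49,r3:13,r4:Mul2,r5:15
c17: CDB Mul1=42 | r0:Add2,r1:64,r2:49,r3:13,r4:Mul2,r5:15
c18: - | r0:Add2,r1:64,r2:49,r3:13,r4:Mul2,r5:15
c19: CDB Mul2=832 | r0:Add2,r1:64,r2:49,r3:13,r4:832,r5:15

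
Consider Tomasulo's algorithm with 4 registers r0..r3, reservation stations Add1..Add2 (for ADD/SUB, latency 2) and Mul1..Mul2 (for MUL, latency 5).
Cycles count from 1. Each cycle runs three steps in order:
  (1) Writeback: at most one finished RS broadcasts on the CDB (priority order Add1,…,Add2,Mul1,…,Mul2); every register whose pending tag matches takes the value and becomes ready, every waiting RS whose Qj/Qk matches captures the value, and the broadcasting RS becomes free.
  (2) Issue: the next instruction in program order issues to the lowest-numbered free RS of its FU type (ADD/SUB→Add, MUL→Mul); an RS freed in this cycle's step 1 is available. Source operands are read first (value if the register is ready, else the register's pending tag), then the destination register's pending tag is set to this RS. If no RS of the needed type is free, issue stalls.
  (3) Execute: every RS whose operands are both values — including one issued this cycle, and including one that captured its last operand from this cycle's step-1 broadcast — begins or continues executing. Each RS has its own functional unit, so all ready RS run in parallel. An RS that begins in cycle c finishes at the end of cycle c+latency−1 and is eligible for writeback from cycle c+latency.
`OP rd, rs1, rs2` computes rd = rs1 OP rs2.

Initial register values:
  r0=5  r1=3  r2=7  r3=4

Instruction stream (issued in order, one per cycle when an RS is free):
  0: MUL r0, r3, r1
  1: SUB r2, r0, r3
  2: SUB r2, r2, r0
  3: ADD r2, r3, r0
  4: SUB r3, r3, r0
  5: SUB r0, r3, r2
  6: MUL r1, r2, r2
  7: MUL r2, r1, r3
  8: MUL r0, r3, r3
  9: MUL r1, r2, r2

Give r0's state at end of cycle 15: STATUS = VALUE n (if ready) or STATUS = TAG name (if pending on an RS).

STATUS = VALUE -24

cycle 1: issue MUL r0<-Mul1 // r0:Mul1,r1:3,r2:7,r3:4
cycle 2: issue SUB r2<-Add1 // r0:Mul1,r1:3,r2:Add1,r3:4
cycle 3: issue SUB r2<-Add2 // r0:Mul1,r1:3,r2:Add2,r3:4
cycle 4: stall // r0:Mul1,r1:3,r2:Add2,r3:4
cycle 5: stall // r0:Mul1,r1:3,r2:Add2,r3:4
cycle 6: CDB Mul1=12; stall // r0:12,r1:3,r2:Add2,r3:4
cycle 7: stall // r0:12,r1:3,r2:Add2,r3:4
cycle 8: CDB Add1=8; issue ADD r2<-Add1 // r0:12,r1:3,r2:Add1,r3:4
cycle 9: stall // r0:12,r1:3,r2:Add1,r3:4
cycle 10: CDB Add1=16; issue SUB r3<-Add1 // r0:12,r1:3,r2:16,r3:Add1
cycle 11: CDB Add2=-4; issue SUB r0<-Add2 // r0:Add2,r1:3,r2:16,r3:Add1
cycle 12: CDB Add1=-8; issue MUL r1<-Mul1 // r0:Add2,r1:Mul1,r2:16,r3:-8
cycle 13: issue MUL r2<-Mul2 // r0:Add2,r1:Mul1,r2:Mul2,r3:-8
cycle 14: CDB Add2=-24; stall // r0:-24,r1:Mul1,r2:Mul2,r3:-8
cycle 15: stall // r0:-24,r1:Mul1,r2:Mul2,r3:-8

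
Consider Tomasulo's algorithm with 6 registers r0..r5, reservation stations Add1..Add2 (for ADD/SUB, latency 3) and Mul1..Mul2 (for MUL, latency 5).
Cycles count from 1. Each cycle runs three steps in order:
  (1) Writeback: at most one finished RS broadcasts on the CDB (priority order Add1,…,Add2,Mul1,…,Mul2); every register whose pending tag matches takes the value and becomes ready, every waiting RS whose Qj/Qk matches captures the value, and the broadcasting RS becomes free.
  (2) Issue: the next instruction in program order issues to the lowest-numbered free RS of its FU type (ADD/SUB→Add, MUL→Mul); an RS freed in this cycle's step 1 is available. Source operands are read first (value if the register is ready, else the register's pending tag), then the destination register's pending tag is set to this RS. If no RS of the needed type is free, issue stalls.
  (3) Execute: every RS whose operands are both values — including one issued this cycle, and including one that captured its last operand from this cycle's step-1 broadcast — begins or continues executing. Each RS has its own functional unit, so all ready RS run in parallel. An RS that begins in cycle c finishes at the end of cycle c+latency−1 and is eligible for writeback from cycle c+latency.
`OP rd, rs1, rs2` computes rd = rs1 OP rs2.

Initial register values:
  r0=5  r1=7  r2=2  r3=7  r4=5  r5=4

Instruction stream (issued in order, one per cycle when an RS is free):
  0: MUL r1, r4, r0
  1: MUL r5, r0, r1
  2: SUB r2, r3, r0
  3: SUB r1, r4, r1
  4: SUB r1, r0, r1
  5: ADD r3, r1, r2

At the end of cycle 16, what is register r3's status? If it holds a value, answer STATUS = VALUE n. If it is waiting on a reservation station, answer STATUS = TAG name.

c1: issue MUL r1<-Mul1 | r0:5,r1:Mul1,r2:2,r3:7,r4:5,r5:4
c2: issue MUL r5<-Mul2 | r0:5,r1:Mul1,r2:2,r3:7,r4:5,r5:Mul2
c3: issue SUB r2<-Add1 | r0:5,r1:Mul1,r2:Add1,r3:7,r4:5,r5:Mul2
c4: issue SUB r1<-Add2 | r0:5,r1:Add2,r2:Add1,r3:7,r4:5,r5:Mul2
c5: stall | r0:5,r1:Add2,r2:Add1,r3:7,r4:5,r5:Mul2
c6: CDB Add1=2; issue SUB r1<-Add1 | r0:5,r1:Add1,r2:2,r3:7,r4:5,r5:Mul2
c7: CDB Mul1=25; stall | r0:5,r1:Add1,r2:2,r3:7,r4:5,r5:Mul2
c8: stall | r0:5,r1:Add1,r2:2,r3:7,r4:5,r5:Mul2
c9: stall | r0:5,r1:Add1,r2:2,r3:7,r4:5,r5:Mul2
c10: CDB Add2=-20; issue ADD r3<-Add2 | r0:5,r1:Add1,r2:2,r3:Add2,r4:5,r5:Mul2
c11: - | r0:5,r1:Add1,r2:2,r3:Add2,r4:5,r5:Mul2
c12: CDB Mul2=125 | r0:5,r1:Add1,r2:2,r3:Add2,r4:5,r5:125
c13: CDB Add1=25 | r0:5,r1:25,r2:2,r3:Add2,r4:5,r5:125
c14: - | r0:5,r1:25,r2:2,r3:Add2,r4:5,r5:125
c15: - | r0:5,r1:25,r2:2,r3:Add2,r4:5,r5:125
c16: CDB Add2=27 | r0:5,r1:25,r2:2,r3:27,r4:5,r5:125

STATUS = VALUE 27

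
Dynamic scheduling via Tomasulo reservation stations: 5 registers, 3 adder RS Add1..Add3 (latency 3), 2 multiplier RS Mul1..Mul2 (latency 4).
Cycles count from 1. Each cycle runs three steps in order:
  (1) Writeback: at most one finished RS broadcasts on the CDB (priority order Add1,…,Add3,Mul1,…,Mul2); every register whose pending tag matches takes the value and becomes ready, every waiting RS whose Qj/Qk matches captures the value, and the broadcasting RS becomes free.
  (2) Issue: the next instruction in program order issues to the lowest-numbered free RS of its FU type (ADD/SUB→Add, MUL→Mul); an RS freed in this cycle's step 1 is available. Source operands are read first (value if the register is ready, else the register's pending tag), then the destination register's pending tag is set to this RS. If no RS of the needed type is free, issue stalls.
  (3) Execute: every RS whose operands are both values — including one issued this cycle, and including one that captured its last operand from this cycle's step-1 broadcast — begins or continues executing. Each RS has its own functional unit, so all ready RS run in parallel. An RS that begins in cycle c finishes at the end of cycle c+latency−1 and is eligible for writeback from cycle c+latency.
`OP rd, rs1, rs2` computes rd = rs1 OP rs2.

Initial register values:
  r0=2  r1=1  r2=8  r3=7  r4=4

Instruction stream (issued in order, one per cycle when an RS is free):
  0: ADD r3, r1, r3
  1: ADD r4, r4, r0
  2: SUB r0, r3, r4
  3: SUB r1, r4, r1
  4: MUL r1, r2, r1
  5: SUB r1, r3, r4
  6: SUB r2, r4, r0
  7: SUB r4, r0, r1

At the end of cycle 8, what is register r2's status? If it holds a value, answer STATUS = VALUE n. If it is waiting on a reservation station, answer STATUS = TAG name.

c1: issue ADD r3<-Add1 | r0:2,r1:1,r2:8,r3:Add1,r4:4
c2: issue ADD r4<-Add2 | r0:2,r1:1,r2:8,r3:Add1,r4:Add2
c3: issue SUB r0<-Add3 | r0:Add3,r1:1,r2:8,r3:Add1,r4:Add2
c4: CDB Add1=8; issue SUB r1<-Add1 | r0:Add3,r1:Add1,r2:8,r3:8,r4:Add2
c5: CDB Add2=6; issue MUL r1<-Mul1 | r0:Add3,r1:Mul1,r2:8,r3:8,r4:6
c6: issue SUB r1<-Add2 | r0:Add3,r1:Add2,r2:8,r3:8,r4:6
c7: stall | r0:Add3,r1:Add2,r2:8,r3:8,r4:6
c8: CDB Add1=5; issue SUB r2<-Add1 | r0:Add3,r1:Add2,r2:Add1,r3:8,r4:6

STATUS = TAG Add1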